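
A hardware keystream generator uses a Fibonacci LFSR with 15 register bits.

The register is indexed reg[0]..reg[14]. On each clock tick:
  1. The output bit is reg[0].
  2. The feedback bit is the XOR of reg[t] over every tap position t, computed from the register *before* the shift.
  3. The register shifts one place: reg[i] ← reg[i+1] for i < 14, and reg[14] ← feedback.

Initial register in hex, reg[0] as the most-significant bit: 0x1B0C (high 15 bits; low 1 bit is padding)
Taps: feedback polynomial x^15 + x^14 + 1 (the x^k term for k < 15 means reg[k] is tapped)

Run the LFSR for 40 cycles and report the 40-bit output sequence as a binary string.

k : reg_k → out_k, fb_k
0: 000110110000110 → 0, fb=0
1: 001101100001100 → 0, fb=0
2: 011011000011000 → 0, fb=0
3: 110110000110000 → 1, fb=1
4: 101100001100001 → 1, fb=0
5: 011000011000010 → 0, fb=0
6: 110000110000100 → 1, fb=1
7: 100001100001001 → 1, fb=0
8: 000011000010010 → 0, fb=0
9: 000110000100100 → 0, fb=0
10: 001100001001000 → 0, fb=0
11: 011000010010000 → 0, fb=0
12: 110000100100000 → 1, fb=1
13: 100001001000001 → 1, fb=0
14: 000010010000010 → 0, fb=0
15: 000100100000100 → 0, fb=0
16: 001001000001000 → 0, fb=0
17: 010010000010000 → 0, fb=0
18: 100100000100000 → 1, fb=1
19: 001000001000001 → 0, fb=1
20: 010000010000011 → 0, fb=1
21: 100000100000111 → 1, fb=0
22: 000001000001110 → 0, fb=0
23: 000010000011100 → 0, fb=0
24: 000100000111000 → 0, fb=0
25: 001000001110000 → 0, fb=0
26: 010000011100000 → 0, fb=0
27: 100000111000000 → 1, fb=1
28: 000001110000001 → 0, fb=1
29: 000011100000011 → 0, fb=1
30: 000111000000111 → 0, fb=1
31: 001110000001111 → 0, fb=1
32: 011100000011111 → 0, fb=1
33: 111000000111111 → 1, fb=0
34: 110000001111110 → 1, fb=1
35: 100000011111101 → 1, fb=0
36: 000000111111010 → 0, fb=0
37: 000001111110100 → 0, fb=0
38: 000011111101000 → 0, fb=0
39: 000111111010000 → 0, fb=0

0001101100001100001001000001000001110000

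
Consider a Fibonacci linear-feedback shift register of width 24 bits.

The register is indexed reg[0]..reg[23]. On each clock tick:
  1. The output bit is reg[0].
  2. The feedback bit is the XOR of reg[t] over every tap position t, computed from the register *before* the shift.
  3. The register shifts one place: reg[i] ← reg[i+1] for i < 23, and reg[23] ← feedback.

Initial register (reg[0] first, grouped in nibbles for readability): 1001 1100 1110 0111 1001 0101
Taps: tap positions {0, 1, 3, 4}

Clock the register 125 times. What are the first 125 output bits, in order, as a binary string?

10011100111001111001010110001100011011010100101000110001000010010010110011001011110000001101111110111110010010100110011011010

k : reg_k → out_k, fb_k
0: 100111001110011110010101 → 1, fb=1
1: 001110011100111100101011 → 0, fb=0
2: 011100111001111001010110 → 0, fb=0
3: 111001110011110010101100 → 1, fb=0
4: 110011100111100101011000 → 1, fb=1
5: 100111001111001010110001 → 1, fb=1
6: 001110011110010101100011 → 0, fb=0
7: 011100111100101011000110 → 0, fb=0
8: 111001111001010110001100 → 1, fb=0
9: 110011110010101100011000 → 1, fb=1
10: 100111100101011000110001 → 1, fb=1
11: 001111001010110001100011 → 0, fb=0
12: 011110010101100011000110 → 0, fb=1
13: 111100101011000110001101 → 1, fb=1
14: 111001010110001100011011 → 1, fb=0
15: 110010101100011000110110 → 1, fb=1
16: 100101011000110001101101 → 1, fb=0
17: 001010110001100011011010 → 0, fb=1
18: 010101100011000110110101 → 0, fb=0
19: 101011000110001101101010 → 1, fb=0
20: 010110001100011011010100 → 0, fb=1
21: 101100011000110110101001 → 1, fb=0
22: 011000110001101101010010 → 0, fb=1
23: 110001100011011010100101 → 1, fb=0
24: 100011000110110101001010 → 1, fb=0
25: 000110001101101010010100 → 0, fb=0
26: 001100011011010100101000 → 0, fb=1
27: 011000110110101001010001 → 0, fb=1
28: 110001101101010010100011 → 1, fb=0
29: 100011011010100101000110 → 1, fb=0
30: 000110110101001010001100 → 0, fb=0
31: 001101101010010100011000 → 0, fb=1
32: 011011010100101000110001 → 0, fb=0
33: 110110101001010001100010 → 1, fb=0
34: 101101010010100011000100 → 1, fb=0
35: 011010100101000110001000 → 0, fb=0
36: 110101001010001100010000 → 1, fb=1
37: 101010010100011000100001 → 1, fb=0
38: 010100101000110001000010 → 0, fb=0
39: 101001010001100010000100 → 1, fb=1
40: 010010100011000100001001 → 0, fb=0
41: 100101000110001000010010 → 1, fb=0
42: 001010001100010000100100 → 0, fb=1
43: 010100011000100001001001 → 0, fb=0
44: 101000110001000010010010 → 1, fb=1
45: 010001100010000100100101 → 0, fb=1
46: 100011000100001001001011 → 1, fb=0
47: 000110001000010010010110 → 0, fb=0
48: 001100010000100100101100 → 0, fb=1
49: 011000100001001001011001 → 0, fb=1
50: 110001000010010010110011 → 1, fb=0
51: 100010000100100101100110 → 1, fb=0
52: 000100001001001011001100 → 0, fb=1
53: 001000010010010110011001 → 0, fb=0
54: 010000100100101100110010 → 0, fb=1
55: 100001001001011001100101 → 1, fb=1
56: 000010010010110011001011 → 0, fb=1
57: 000100100101100110010111 → 0, fb=1
58: 001001001011001100101111 → 0, fb=0
59: 010010010110011001011110 → 0, fb=0
60: 100100101100110010111100 → 1, fb=0
61: 001001011001100101111000 → 0, fb=0
62: 010010110011001011110000 → 0, fb=0
63: 100101100110010111100000 → 1, fb=0
64: 001011001100101111000000 → 0, fb=1
65: 010110011001011110000001 → 0, fb=1
66: 101100110010111100000011 → 1, fb=0
67: 011001100101111000000110 → 0, fb=1
68: 110011001011110000001101 → 1, fb=1
69: 100110010111100000011011 → 1, fb=1
70: 001100101111000000110111 → 0, fb=1
71: 011001011110000001101111 → 0, fb=1
72: 110010111100000011011111 → 1, fb=1
73: 100101111000000110111111 → 1, fb=0
74: 001011110000001101111110 → 0, fb=1
75: 010111100000011011111101 → 0, fb=1
76: 101111000000110111111011 → 1, fb=1
77: 011110000001101111110111 → 0, fb=1
78: 111100000011011111101111 → 1, fb=1
79: 111000000110111111011111 → 1, fb=0
80: 110000001101111110111110 → 1, fb=0
81: 100000011011111101111100 → 1, fb=1
82: 000000110111111011111001 → 0, fb=0
83: 000001101111110111110010 → 0, fb=0
84: 000011011111101111100100 → 0, fb=1
85: 000110111111011111001001 → 0, fb=0
86: 001101111110111110010010 → 0, fb=1
87: 011011111101111100100101 → 0, fb=0
88: 110111111011111001001010 → 1, fb=0
89: 101111110111110010010100 → 1, fb=1
90: 011111101111100100101001 → 0, fb=1
91: 111111011111001001010011 → 1, fb=0
92: 111110111110010010100110 → 1, fb=0
93: 111101111100100101001100 → 1, fb=1
94: 111011111001001010011001 → 1, fb=1
95: 110111110010010100110011 → 1, fb=0
96: 101111100100101001100110 → 1, fb=1
97: 011111001001010011001101 → 0, fb=1
98: 111110010010100110011011 → 1, fb=0
99: 111100100101001100110110 → 1, fb=1
100: 111001001010011001101101 → 1, fb=0
101: 110010010100110011011010 → 1, fb=1
102: 100100101001100110110101 → 1, fb=0
103: 001001010011001101101010 → 0, fb=0
104: 010010100110011011010100 → 0, fb=0
105: 100101001100110110101000 → 1, fb=0
106: 001010011001101101010000 → 0, fb=1
107: 010100110011011010100001 → 0, fb=0
108: 101001100110110101000010 → 1, fb=1
109: 010011001101101010000101 → 0, fb=0
110: 100110011011010100001010 → 1, fb=1
111: 001100110110101000010101 → 0, fb=1
112: 011001101101010000101011 → 0, fb=1
113: 110011011010100001010111 → 1, fb=1
114: 100110110101000010101111 → 1, fb=1
115: 001101101010000101011111 → 0, fb=1
116: 011011010100001010111111 → 0, fb=0
117: 110110101000010101111110 → 1, fb=0
118: 101101010000101011111100 → 1, fb=0
119: 011010100001010111111000 → 0, fb=0
120: 110101000010101111110000 → 1, fb=1
121: 101010000101011111100001 → 1, fb=0
122: 010100001010111111000010 → 0, fb=0
123: 101000010101111110000100 → 1, fb=1
124: 010000101011111100001001 → 0, fb=1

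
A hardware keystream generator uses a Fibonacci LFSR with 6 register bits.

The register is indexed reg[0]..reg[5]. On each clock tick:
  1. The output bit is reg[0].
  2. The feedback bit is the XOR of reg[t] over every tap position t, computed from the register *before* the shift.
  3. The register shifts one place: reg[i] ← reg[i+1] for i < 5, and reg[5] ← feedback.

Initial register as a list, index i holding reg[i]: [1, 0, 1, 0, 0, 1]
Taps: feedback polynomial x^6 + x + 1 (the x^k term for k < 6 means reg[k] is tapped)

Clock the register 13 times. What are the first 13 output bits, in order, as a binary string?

1010011110100

k : reg_k → out_k, fb_k
0: 101001 → 1, fb=1
1: 010011 → 0, fb=1
2: 100111 → 1, fb=1
3: 001111 → 0, fb=0
4: 011110 → 0, fb=1
5: 111101 → 1, fb=0
6: 111010 → 1, fb=0
7: 110100 → 1, fb=0
8: 101000 → 1, fb=1
9: 010001 → 0, fb=1
10: 100011 → 1, fb=1
11: 000111 → 0, fb=0
12: 001110 → 0, fb=0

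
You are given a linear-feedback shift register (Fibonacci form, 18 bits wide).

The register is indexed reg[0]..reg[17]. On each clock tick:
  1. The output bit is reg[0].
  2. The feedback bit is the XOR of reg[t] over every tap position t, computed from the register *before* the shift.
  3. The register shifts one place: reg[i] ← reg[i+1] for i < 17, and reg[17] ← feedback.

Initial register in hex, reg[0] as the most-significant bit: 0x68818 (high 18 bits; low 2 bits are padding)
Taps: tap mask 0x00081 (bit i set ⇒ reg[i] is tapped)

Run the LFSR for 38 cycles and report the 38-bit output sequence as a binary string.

01101000100000011000101000010001001000

step | reg (before) | out | fb
   0 | 011010001000000110 | 0 | 0
   1 | 110100010000001100 | 1 | 0
   2 | 101000100000011000 | 1 | 1
   3 | 010001000000110001 | 0 | 0
   4 | 100010000001100010 | 1 | 1
   5 | 000100000011000101 | 0 | 0
   6 | 001000000110001010 | 0 | 0
   7 | 010000001100010100 | 0 | 0
   8 | 100000011000101000 | 1 | 0
   9 | 000000110001010000 | 0 | 1
  10 | 000001100010100001 | 0 | 0
  11 | 000011000101000010 | 0 | 0
  12 | 000110001010000100 | 0 | 0
  13 | 001100010100001000 | 0 | 1
  14 | 011000101000010001 | 0 | 0
  15 | 110001010000100010 | 1 | 0
  16 | 100010100001000100 | 1 | 1
  17 | 000101000010001001 | 0 | 0
  18 | 001010000100010010 | 0 | 0
  19 | 010100001000100100 | 0 | 0
  20 | 101000010001001000 | 1 | 0
  21 | 010000100010010000 | 0 | 0
  22 | 100001000100100000 | 1 | 1
  23 | 000010001001000001 | 0 | 0
  24 | 000100010010000010 | 0 | 1
  25 | 001000100100000101 | 0 | 0
  26 | 010001001000001010 | 0 | 0
  27 | 100010010000010100 | 1 | 0
  28 | 000100100000101000 | 0 | 0
  29 | 001001000001010000 | 0 | 0
  30 | 010010000010100000 | 0 | 0
  31 | 100100000101000000 | 1 | 1
  32 | 001000001010000001 | 0 | 0
  33 | 010000010100000010 | 0 | 1
  34 | 100000101000000101 | 1 | 1
  35 | 000001010000001011 | 0 | 1
  36 | 000010100000010111 | 0 | 0
  37 | 000101000000101110 | 0 | 0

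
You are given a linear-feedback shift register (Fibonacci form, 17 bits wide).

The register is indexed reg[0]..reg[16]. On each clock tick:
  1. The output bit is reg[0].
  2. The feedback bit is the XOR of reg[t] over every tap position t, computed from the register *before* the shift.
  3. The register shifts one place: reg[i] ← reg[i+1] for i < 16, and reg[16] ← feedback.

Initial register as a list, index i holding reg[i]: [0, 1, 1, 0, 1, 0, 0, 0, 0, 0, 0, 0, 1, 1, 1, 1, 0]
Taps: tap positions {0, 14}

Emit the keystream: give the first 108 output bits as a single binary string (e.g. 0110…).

step | reg (before) | out | fb
   0 | 01101000000011110 | 0 | 1
   1 | 11010000000111101 | 1 | 0
   2 | 10100000001111010 | 1 | 1
   3 | 01000000011110101 | 0 | 1
   4 | 10000000111101011 | 1 | 1
   5 | 00000001111010111 | 0 | 1
   6 | 00000011110101111 | 0 | 1
   7 | 00000111101011111 | 0 | 1
   8 | 00001111010111111 | 0 | 1
   9 | 00011110101111111 | 0 | 1
  10 | 00111101011111111 | 0 | 1
  11 | 01111010111111111 | 0 | 1
  12 | 11110101111111111 | 1 | 0
  13 | 11101011111111110 | 1 | 0
  14 | 11010111111111100 | 1 | 0
  15 | 10101111111111000 | 1 | 1
  16 | 01011111111110001 | 0 | 0
  17 | 10111111111100010 | 1 | 1
  18 | 01111111111000101 | 0 | 1
  19 | 11111111110001011 | 1 | 1
  20 | 11111111100010111 | 1 | 0
  21 | 11111111000101110 | 1 | 0
  22 | 11111110001011100 | 1 | 0
  23 | 11111100010111000 | 1 | 1
  24 | 11111000101110001 | 1 | 1
  25 | 11110001011100011 | 1 | 1
  26 | 11100010111000111 | 1 | 0
  27 | 11000101110001110 | 1 | 0
  28 | 10001011100011100 | 1 | 0
  29 | 00010111000111000 | 0 | 0
  30 | 00101110001110000 | 0 | 0
  31 | 01011100011100000 | 0 | 0
  32 | 10111000111000000 | 1 | 1
  33 | 01110001110000001 | 0 | 0
  34 | 11100011100000010 | 1 | 1
  35 | 11000111000000101 | 1 | 0
  36 | 10001110000001010 | 1 | 1
  37 | 00011100000010101 | 0 | 1
  38 | 00111000000101011 | 0 | 0
  39 | 01110000001010110 | 0 | 1
  40 | 11100000010101101 | 1 | 0
  41 | 11000000101011010 | 1 | 1
  42 | 10000001010110101 | 1 | 0
  43 | 00000010101101010 | 0 | 0
  44 | 00000101011010100 | 0 | 1
  45 | 00001010110101001 | 0 | 0
  46 | 00010101101010010 | 0 | 0
  47 | 00101011010100100 | 0 | 1
  48 | 01010110101001001 | 0 | 0
  49 | 10101101010010010 | 1 | 1
  50 | 01011010100100101 | 0 | 1
  51 | 10110101001001011 | 1 | 1
  52 | 01101010010010111 | 0 | 1
  53 | 11010100100101111 | 1 | 0
  54 | 10101001001011110 | 1 | 0
  55 | 01010010010111100 | 0 | 1
  56 | 10100100101111001 | 1 | 1
  57 | 01001001011110011 | 0 | 0
  58 | 10010010111100110 | 1 | 0
  59 | 00100101111001100 | 0 | 1
  60 | 01001011110011001 | 0 | 0
  61 | 10010111100110010 | 1 | 1
  62 | 00101111001100101 | 0 | 1
  63 | 01011110011001011 | 0 | 0
  64 | 10111100110010110 | 1 | 0
  65 | 01111001100101100 | 0 | 1
  66 | 11110011001011001 | 1 | 1
  67 | 11100110010110011 | 1 | 1
  68 | 11001100101100111 | 1 | 0
  69 | 10011001011001110 | 1 | 0
  70 | 00110010110011100 | 0 | 1
  71 | 01100101100111001 | 0 | 0
  72 | 11001011001110010 | 1 | 1
  73 | 10010110011100101 | 1 | 0
  74 | 00101100111001010 | 0 | 0
  75 | 01011001110010100 | 0 | 1
  76 | 10110011100101001 | 1 | 1
  77 | 01100111001010011 | 0 | 0
  78 | 11001110010100110 | 1 | 0
  79 | 10011100101001100 | 1 | 0
  80 | 00111001010011000 | 0 | 0
  81 | 01110010100110000 | 0 | 0
  82 | 11100101001100000 | 1 | 1
  83 | 11001010011000001 | 1 | 1
  84 | 10010100110000011 | 1 | 1
  85 | 00101001100000111 | 0 | 1
  86 | 01010011000001111 | 0 | 1
  87 | 10100110000011111 | 1 | 0
  88 | 01001100000111110 | 0 | 1
  89 | 10011000001111101 | 1 | 0
  90 | 00110000011111010 | 0 | 0
  91 | 01100000111110100 | 0 | 1
  92 | 11000001111101001 | 1 | 1
  93 | 10000011111010011 | 1 | 1
  94 | 00000111110100111 | 0 | 1
  95 | 00001111101001111 | 0 | 1
  96 | 00011111010011111 | 0 | 1
  97 | 00111110100111111 | 0 | 1
  98 | 01111101001111111 | 0 | 1
  99 | 11111010011111111 | 1 | 0
 100 | 11110100111111110 | 1 | 0
 101 | 11101001111111100 | 1 | 0
 102 | 11010011111111000 | 1 | 1
 103 | 10100111111110001 | 1 | 1
 104 | 01001111111100011 | 0 | 0
 105 | 10011111111000110 | 1 | 0
 106 | 00111111110001100 | 0 | 1
 107 | 01111111100011001 | 0 | 0

011010000000111101011111111110001011100011100000010101101010010010111100110010110011100101001100000111110100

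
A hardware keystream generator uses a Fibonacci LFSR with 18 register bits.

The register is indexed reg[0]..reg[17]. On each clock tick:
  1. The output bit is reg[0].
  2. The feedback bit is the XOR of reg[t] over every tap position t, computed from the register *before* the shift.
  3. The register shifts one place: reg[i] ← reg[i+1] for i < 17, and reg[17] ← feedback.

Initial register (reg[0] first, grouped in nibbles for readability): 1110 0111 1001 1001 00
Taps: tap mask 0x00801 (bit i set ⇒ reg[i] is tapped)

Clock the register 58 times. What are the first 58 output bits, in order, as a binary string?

1110011110011001000010111111000110100001101111110001011001

step | reg (before) | out | fb
   0 | 111001111001100100 | 1 | 0
   1 | 110011110011001000 | 1 | 0
   2 | 100111100110010000 | 1 | 1
   3 | 001111001100100001 | 0 | 0
   4 | 011110011001000010 | 0 | 1
   5 | 111100110010000101 | 1 | 1
   6 | 111001100100001011 | 1 | 1
   7 | 110011001000010111 | 1 | 1
   8 | 100110010000101111 | 1 | 1
   9 | 001100100001011111 | 0 | 1
  10 | 011001000010111111 | 0 | 0
  11 | 110010000101111110 | 1 | 0
  12 | 100100001011111100 | 1 | 0
  13 | 001000010111111000 | 0 | 1
  14 | 010000101111110001 | 0 | 1
  15 | 100001011111100011 | 1 | 0
  16 | 000010111111000110 | 0 | 1
  17 | 000101111110001101 | 0 | 0
  18 | 001011111100011010 | 0 | 0
  19 | 010111111000110100 | 0 | 0
  20 | 101111110001101000 | 1 | 0
  21 | 011111100011010000 | 0 | 1
  22 | 111111000110100001 | 1 | 1
  23 | 111110001101000011 | 1 | 0
  24 | 111100011010000110 | 1 | 1
  25 | 111000110100001101 | 1 | 1
  26 | 110001101000011011 | 1 | 1
  27 | 100011010000110111 | 1 | 1
  28 | 000110100001101111 | 0 | 1
  29 | 001101000011011111 | 0 | 1
  30 | 011010000110111111 | 0 | 0
  31 | 110100001101111110 | 1 | 0
  32 | 101000011011111100 | 1 | 0
  33 | 010000110111111000 | 0 | 1
  34 | 100001101111110001 | 1 | 0
  35 | 000011011111100010 | 0 | 1
  36 | 000110111111000101 | 0 | 1
  37 | 001101111110001011 | 0 | 0
  38 | 011011111100010110 | 0 | 0
  39 | 110111111000101100 | 1 | 1
  40 | 101111110001011001 | 1 | 0
  41 | 011111100010110010 | 0 | 0
  42 | 111111000101100100 | 1 | 0
  43 | 111110001011001000 | 1 | 0
  44 | 111100010110010000 | 1 | 1
  45 | 111000101100100001 | 1 | 1
  46 | 110001011001000011 | 1 | 0
  47 | 100010110010000110 | 1 | 1
  48 | 000101100100001101 | 0 | 0
  49 | 001011001000011010 | 0 | 0
  50 | 010110010000110100 | 0 | 0
  51 | 101100100001101000 | 1 | 0
  52 | 011001000011010000 | 0 | 1
  53 | 110010000110100001 | 1 | 1
  54 | 100100001101000011 | 1 | 0
  55 | 001000011010000110 | 0 | 0
  56 | 010000110100001100 | 0 | 0
  57 | 100001101000011000 | 1 | 1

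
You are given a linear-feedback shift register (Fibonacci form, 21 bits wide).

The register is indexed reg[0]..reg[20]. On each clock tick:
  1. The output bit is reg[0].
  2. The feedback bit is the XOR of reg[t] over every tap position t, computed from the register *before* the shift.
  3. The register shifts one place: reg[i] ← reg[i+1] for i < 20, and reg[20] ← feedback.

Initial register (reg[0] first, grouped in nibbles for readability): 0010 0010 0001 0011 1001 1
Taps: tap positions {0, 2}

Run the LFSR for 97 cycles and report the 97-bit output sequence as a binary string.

k : reg_k → out_k, fb_k
0: 001000100001001110011 → 0, fb=1
1: 010001000010011100111 → 0, fb=0
2: 100010000100111001110 → 1, fb=1
3: 000100001001110011101 → 0, fb=0
4: 001000010011100111010 → 0, fb=1
5: 010000100111001110101 → 0, fb=0
6: 100001001110011101010 → 1, fb=1
7: 000010011100111010101 → 0, fb=0
8: 000100111001110101010 → 0, fb=0
9: 001001110011101010100 → 0, fb=1
10: 010011100111010101001 → 0, fb=0
11: 100111001110101010010 → 1, fb=1
12: 001110011101010100101 → 0, fb=1
13: 011100111010101001011 → 0, fb=1
14: 111001110101010010111 → 1, fb=0
15: 110011101010100101110 → 1, fb=1
16: 100111010101001011101 → 1, fb=1
17: 001110101010010111011 → 0, fb=1
18: 011101010100101110111 → 0, fb=1
19: 111010101001011101111 → 1, fb=0
20: 110101010010111011110 → 1, fb=1
21: 101010100101110111101 → 1, fb=0
22: 010101001011101111010 → 0, fb=0
23: 101010010111011110100 → 1, fb=0
24: 010100101110111101000 → 0, fb=0
25: 101001011101111010000 → 1, fb=0
26: 010010111011110100000 → 0, fb=0
27: 100101110111101000000 → 1, fb=1
28: 001011101111010000001 → 0, fb=1
29: 010111011110100000011 → 0, fb=0
30: 101110111101000000110 → 1, fb=0
31: 011101111010000001100 → 0, fb=1
32: 111011110100000011001 → 1, fb=0
33: 110111101000000110010 → 1, fb=1
34: 101111010000001100101 → 1, fb=0
35: 011110100000011001010 → 0, fb=1
36: 111101000000110010101 → 1, fb=0
37: 111010000001100101010 → 1, fb=0
38: 110100000011001010100 → 1, fb=1
39: 101000000110010101001 → 1, fb=0
40: 010000001100101010010 → 0, fb=0
41: 100000011001010100100 → 1, fb=1
42: 000000110010101001001 → 0, fb=0
43: 000001100101010010010 → 0, fb=0
44: 000011001010100100100 → 0, fb=0
45: 000110010101001001000 → 0, fb=0
46: 001100101010010010000 → 0, fb=1
47: 011001010100100100001 → 0, fb=1
48: 110010101001001000011 → 1, fb=1
49: 100101010010010000111 → 1, fb=1
50: 001010100100100001111 → 0, fb=1
51: 010101001001000011111 → 0, fb=0
52: 101010010010000111110 → 1, fb=0
53: 010100100100001111100 → 0, fb=0
54: 101001001000011111000 → 1, fb=0
55: 010010010000111110000 → 0, fb=0
56: 100100100001111100000 → 1, fb=1
57: 001001000011111000001 → 0, fb=1
58: 010010000111110000011 → 0, fb=0
59: 100100001111100000110 → 1, fb=1
60: 001000011111000001101 → 0, fb=1
61: 010000111110000011011 → 0, fb=0
62: 100001111100000110110 → 1, fb=1
63: 000011111000001101101 → 0, fb=0
64: 000111110000011011010 → 0, fb=0
65: 001111100000110110100 → 0, fb=1
66: 011111000001101101001 → 0, fb=1
67: 111110000011011010011 → 1, fb=0
68: 111100000110110100110 → 1, fb=0
69: 111000001101101001100 → 1, fb=0
70: 110000011011010011000 → 1, fb=1
71: 100000110110100110001 → 1, fb=1
72: 000001101101001100011 → 0, fb=0
73: 000011011010011000110 → 0, fb=0
74: 000110110100110001100 → 0, fb=0
75: 001101101001100011000 → 0, fb=1
76: 011011010011000110001 → 0, fb=1
77: 110110100110001100011 → 1, fb=1
78: 101101001100011000111 → 1, fb=0
79: 011010011000110001110 → 0, fb=1
80: 110100110001100011101 → 1, fb=1
81: 101001100011000111011 → 1, fb=0
82: 010011000110001110110 → 0, fb=0
83: 100110001100011101100 → 1, fb=1
84: 001100011000111011001 → 0, fb=1
85: 011000110001110110011 → 0, fb=1
86: 110001100011101100111 → 1, fb=1
87: 100011000111011001111 → 1, fb=1
88: 000110001110110011111 → 0, fb=0
89: 001100011101100111110 → 0, fb=1
90: 011000111011001111101 → 0, fb=1
91: 110001110110011111011 → 1, fb=1
92: 100011101100111110111 → 1, fb=1
93: 000111011001111101111 → 0, fb=0
94: 001110110011111011110 → 0, fb=1
95: 011101100111110111101 → 0, fb=1
96: 111011001111101111011 → 1, fb=0

0010001000010011100111010101001011101111010000001100101010010010000111110000011011010011000110001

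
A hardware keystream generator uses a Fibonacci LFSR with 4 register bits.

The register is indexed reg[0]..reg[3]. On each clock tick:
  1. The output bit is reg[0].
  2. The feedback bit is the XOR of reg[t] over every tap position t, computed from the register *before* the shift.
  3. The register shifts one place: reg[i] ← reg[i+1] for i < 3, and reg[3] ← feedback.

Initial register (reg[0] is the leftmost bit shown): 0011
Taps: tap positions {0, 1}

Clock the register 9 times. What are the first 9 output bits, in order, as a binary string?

001101011

step | reg (before) | out | fb
   0 | 0011 | 0 | 0
   1 | 0110 | 0 | 1
   2 | 1101 | 1 | 0
   3 | 1010 | 1 | 1
   4 | 0101 | 0 | 1
   5 | 1011 | 1 | 1
   6 | 0111 | 0 | 1
   7 | 1111 | 1 | 0
   8 | 1110 | 1 | 0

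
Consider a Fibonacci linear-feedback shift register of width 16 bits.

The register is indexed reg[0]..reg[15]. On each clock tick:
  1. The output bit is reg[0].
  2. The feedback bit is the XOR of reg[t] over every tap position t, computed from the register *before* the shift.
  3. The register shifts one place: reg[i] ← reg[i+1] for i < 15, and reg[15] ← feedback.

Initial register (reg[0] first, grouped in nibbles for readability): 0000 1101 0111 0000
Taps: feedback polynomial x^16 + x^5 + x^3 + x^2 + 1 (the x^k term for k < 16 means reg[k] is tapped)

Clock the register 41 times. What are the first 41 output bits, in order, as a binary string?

00001101011100001111110100101011010001011

step | reg (before) | out | fb
   0 | 0000110101110000 | 0 | 1
   1 | 0001101011100001 | 0 | 1
   2 | 0011010111000011 | 0 | 1
   3 | 0110101110000111 | 0 | 1
   4 | 1101011100001111 | 1 | 1
   5 | 1010111000011111 | 1 | 1
   6 | 0101110000111111 | 0 | 0
   7 | 1011100001111110 | 1 | 1
   8 | 0111000011111101 | 0 | 0
   9 | 1110000111111010 | 1 | 0
  10 | 1100001111110100 | 1 | 1
  11 | 1000011111101001 | 1 | 0
  12 | 0000111111010010 | 0 | 1
  13 | 0001111110100101 | 0 | 0
  14 | 0011111101001010 | 0 | 1
  15 | 0111111010010101 | 0 | 1
  16 | 1111110100101011 | 1 | 0
  17 | 1111101001010110 | 1 | 1
  18 | 1111010010101101 | 1 | 0
  19 | 1110100101011010 | 1 | 0
  20 | 1101001010110100 | 1 | 0
  21 | 1010010101101000 | 1 | 1
  22 | 0100101011010001 | 0 | 0
  23 | 1001010110100010 | 1 | 1
  24 | 0010101101000101 | 0 | 1
  25 | 0101011010001011 | 0 | 0
  26 | 1010110100010110 | 1 | 1
  27 | 0101101000101101 | 0 | 1
  28 | 1011010001011011 | 1 | 0
  29 | 0110100010110110 | 0 | 1
  30 | 1101000101101101 | 1 | 0
  31 | 1010001011011010 | 1 | 0
  32 | 0100010110110100 | 0 | 1
  33 | 1000101101101001 | 1 | 1
  34 | 0001011011010011 | 0 | 0
  35 | 0010110110100110 | 0 | 0
  36 | 0101101101001100 | 0 | 1
  37 | 1011011010011001 | 1 | 0
  38 | 0110110100110010 | 0 | 0
  39 | 1101101001100100 | 1 | 0
  40 | 1011010011001000 | 1 | 0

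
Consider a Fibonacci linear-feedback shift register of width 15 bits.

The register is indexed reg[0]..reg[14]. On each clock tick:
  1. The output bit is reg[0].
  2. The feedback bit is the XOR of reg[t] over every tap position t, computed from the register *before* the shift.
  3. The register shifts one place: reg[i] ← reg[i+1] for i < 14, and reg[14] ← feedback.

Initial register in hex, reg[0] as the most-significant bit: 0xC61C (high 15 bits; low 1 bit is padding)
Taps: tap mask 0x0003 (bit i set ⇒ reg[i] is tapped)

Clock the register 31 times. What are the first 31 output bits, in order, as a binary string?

1100011000011100100101000100101

tick  register→output (feedback)
  0  110001100001110→1 (0)
  1  100011000011100→1 (1)
  2  000110000111001→0 (0)
  3  001100001110010→0 (0)
  4  011000011100100→0 (1)
  5  110000111001001→1 (0)
  6  100001110010010→1 (1)
  7  000011100100101→0 (0)
  8  000111001001010→0 (0)
  9  001110010010100→0 (0)
 10  011100100101000→0 (1)
 11  111001001010001→1 (0)
 12  110010010100010→1 (0)
 13  100100101000100→1 (1)
 14  001001010001001→0 (0)
 15  010010100010010→0 (1)
 16  100101000100101→1 (1)
 17  001010001001011→0 (0)
 18  010100010010110→0 (1)
 19  101000100101101→1 (1)
 20  010001001011011→0 (1)
 21  100010010110111→1 (1)
 22  000100101101111→0 (0)
 23  001001011011110→0 (0)
 24  010010110111100→0 (1)
 25  100101101111001→1 (1)
 26  001011011110011→0 (0)
 27  010110111100110→0 (1)
 28  101101111001101→1 (1)
 29  011011110011011→0 (1)
 30  110111100110111→1 (0)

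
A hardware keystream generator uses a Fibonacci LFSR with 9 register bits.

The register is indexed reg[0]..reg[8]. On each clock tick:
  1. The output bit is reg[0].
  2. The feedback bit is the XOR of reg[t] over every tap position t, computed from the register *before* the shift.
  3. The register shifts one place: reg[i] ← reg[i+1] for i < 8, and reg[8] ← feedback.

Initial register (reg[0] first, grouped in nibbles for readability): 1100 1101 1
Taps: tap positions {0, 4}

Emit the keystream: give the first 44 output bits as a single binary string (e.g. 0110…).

tick  register→output (feedback)
  0  110011011→1 (0)
  1  100110110→1 (0)
  2  001101100→0 (0)
  3  011011000→0 (1)
  4  110110001→1 (0)
  5  101100010→1 (1)
  6  011000101→0 (0)
  7  110001010→1 (1)
  8  100010101→1 (0)
  9  000101010→0 (0)
 10  001010100→0 (1)
 11  010101001→0 (0)
 12  101010010→1 (0)
 13  010100100→0 (0)
 14  101001000→1 (1)
 15  010010001→0 (1)
 16  100100011→1 (1)
 17  001000111→0 (0)
 18  010001110→0 (0)
 19  100011100→1 (0)
 20  000111000→0 (1)
 21  001110001→0 (1)
 22  011100011→0 (0)
 23  111000110→1 (1)
 24  110001101→1 (1)
 25  100011011→1 (0)
 26  000110110→0 (1)
 27  001101101→0 (0)
 28  011011010→0 (1)
 29  110110101→1 (0)
 30  101101010→1 (1)
 31  011010101→0 (1)
 32  110101011→1 (1)
 33  101010111→1 (0)
 34  010101110→0 (0)
 35  101011100→1 (0)
 36  010111000→0 (1)
 37  101110001→1 (0)
 38  011100010→0 (0)
 39  111000100→1 (1)
 40  110001001→1 (1)
 41  100010011→1 (0)
 42  000100110→0 (0)
 43  001001100→0 (0)

11001101100010101001000111000110110101011100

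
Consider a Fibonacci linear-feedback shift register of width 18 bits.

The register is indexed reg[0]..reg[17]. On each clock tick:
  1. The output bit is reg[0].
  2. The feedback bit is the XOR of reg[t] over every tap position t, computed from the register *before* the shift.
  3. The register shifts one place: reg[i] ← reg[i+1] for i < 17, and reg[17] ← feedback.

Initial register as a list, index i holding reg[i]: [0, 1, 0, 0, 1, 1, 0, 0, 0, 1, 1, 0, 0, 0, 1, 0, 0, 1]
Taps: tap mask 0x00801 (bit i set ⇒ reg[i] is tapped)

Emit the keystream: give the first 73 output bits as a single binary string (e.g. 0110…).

0100110001100010010101111011011111111010000110011100110100011100010010111

k : reg_k → out_k, fb_k
0: 010011000110001001 → 0, fb=0
1: 100110001100010010 → 1, fb=1
2: 001100011000100101 → 0, fb=0
3: 011000110001001010 → 0, fb=1
4: 110001100010010101 → 1, fb=1
5: 100011000100101011 → 1, fb=1
6: 000110001001010111 → 0, fb=1
7: 001100010010101111 → 0, fb=0
8: 011000100101011110 → 0, fb=1
9: 110001001010111101 → 1, fb=1
10: 100010010101111011 → 1, fb=0
11: 000100101011110110 → 0, fb=1
12: 001001010111101101 → 0, fb=1
13: 010010101111011011 → 0, fb=1
14: 100101011110110111 → 1, fb=1
15: 001010111101101111 → 0, fb=1
16: 010101111011011111 → 0, fb=1
17: 101011110110111111 → 1, fb=1
18: 010111101101111111 → 0, fb=1
19: 101111011011111111 → 1, fb=0
20: 011110110111111110 → 0, fb=1
21: 111101101111111101 → 1, fb=0
22: 111011011111111010 → 1, fb=0
23: 110110111111110100 → 1, fb=0
24: 101101111111101000 → 1, fb=0
25: 011011111111010000 → 0, fb=1
26: 110111111110100001 → 1, fb=1
27: 101111111101000011 → 1, fb=0
28: 011111111010000110 → 0, fb=0
29: 111111110100001100 → 1, fb=1
30: 111111101000011001 → 1, fb=1
31: 111111010000110011 → 1, fb=1
32: 111110100001100111 → 1, fb=0
33: 111101000011001110 → 1, fb=0
34: 111010000110011100 → 1, fb=1
35: 110100001100111001 → 1, fb=1
36: 101000011001110011 → 1, fb=0
37: 010000110011100110 → 0, fb=1
38: 100001100111001101 → 1, fb=0
39: 000011001110011010 → 0, fb=0
40: 000110011100110100 → 0, fb=0
41: 001100111001101000 → 0, fb=1
42: 011001110011010001 → 0, fb=1
43: 110011100110100011 → 1, fb=1
44: 100111001101000111 → 1, fb=0
45: 001110011010001110 → 0, fb=0
46: 011100110100011100 → 0, fb=0
47: 111001101000111000 → 1, fb=1
48: 110011010001110001 → 1, fb=0
49: 100110100011100010 → 1, fb=0
50: 001101000111000100 → 0, fb=1
51: 011010001110001001 → 0, fb=0
52: 110100011100010010 → 1, fb=1
53: 101000111000100101 → 1, fb=1
54: 010001110001001011 → 0, fb=1
55: 100011100010010111 → 1, fb=1
56: 000111000100101111 → 0, fb=0
57: 001110001001011110 → 0, fb=1
58: 011100010010111101 → 0, fb=0
59: 111000100101111010 → 1, fb=0
60: 110001001011110100 → 1, fb=0
61: 100010010111101000 → 1, fb=0
62: 000100101111010000 → 0, fb=1
63: 001001011110100001 → 0, fb=0
64: 010010111101000010 → 0, fb=1
65: 100101111010000101 → 1, fb=1
66: 001011110100001011 → 0, fb=0
67: 010111101000010110 → 0, fb=0
68: 101111010000101100 → 1, fb=1
69: 011110100001011001 → 0, fb=1
70: 111101000010110011 → 1, fb=1
71: 111010000101100111 → 1, fb=0
72: 110100001011001110 → 1, fb=0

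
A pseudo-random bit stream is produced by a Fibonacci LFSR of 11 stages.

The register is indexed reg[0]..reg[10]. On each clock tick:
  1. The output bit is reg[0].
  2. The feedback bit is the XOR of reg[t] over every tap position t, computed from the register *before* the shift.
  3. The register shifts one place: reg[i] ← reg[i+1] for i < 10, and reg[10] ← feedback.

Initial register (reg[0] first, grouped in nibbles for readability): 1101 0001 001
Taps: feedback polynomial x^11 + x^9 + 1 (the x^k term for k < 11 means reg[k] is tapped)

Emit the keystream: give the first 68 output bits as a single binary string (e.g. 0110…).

step | reg (before) | out | fb
   0 | 11010001001 | 1 | 1
   1 | 10100010011 | 1 | 0
   2 | 01000100110 | 0 | 1
   3 | 10001001101 | 1 | 1
   4 | 00010011011 | 0 | 1
   5 | 00100110111 | 0 | 1
   6 | 01001101111 | 0 | 1
   7 | 10011011111 | 1 | 0
   8 | 00110111110 | 0 | 1
   9 | 01101111101 | 0 | 0
  10 | 11011111010 | 1 | 0
  11 | 10111110100 | 1 | 1
  12 | 01111101001 | 0 | 0
  13 | 11111010010 | 1 | 0
  14 | 11110100100 | 1 | 1
  15 | 11101001001 | 1 | 1
  16 | 11010010011 | 1 | 0
  17 | 10100100110 | 1 | 0
  18 | 01001001100 | 0 | 0
  19 | 10010011000 | 1 | 1
  20 | 00100110001 | 0 | 0
  21 | 01001100010 | 0 | 1
  22 | 10011000101 | 1 | 1
  23 | 00110001011 | 0 | 1
  24 | 01100010111 | 0 | 1
  25 | 11000101111 | 1 | 0
  26 | 10001011110 | 1 | 0
  27 | 00010111100 | 0 | 0
  28 | 00101111000 | 0 | 0
  29 | 01011110000 | 0 | 0
  30 | 10111100000 | 1 | 1
  31 | 01111000001 | 0 | 0
  32 | 11110000010 | 1 | 0
  33 | 11100000100 | 1 | 1
  34 | 11000001001 | 1 | 1
  35 | 10000010011 | 1 | 0
  36 | 00000100110 | 0 | 1
  37 | 00001001101 | 0 | 0
  38 | 00010011010 | 0 | 1
  39 | 00100110101 | 0 | 0
  40 | 01001101010 | 0 | 1
  41 | 10011010101 | 1 | 1
  42 | 00110101011 | 0 | 1
  43 | 01101010111 | 0 | 1
  44 | 11010101111 | 1 | 0
  45 | 10101011110 | 1 | 0
  46 | 01010111100 | 0 | 0
  47 | 10101111000 | 1 | 1
  48 | 01011110001 | 0 | 0
  49 | 10111100010 | 1 | 0
  50 | 01111000100 | 0 | 0
  51 | 11110001000 | 1 | 1
  52 | 11100010001 | 1 | 1
  53 | 11000100011 | 1 | 0
  54 | 10001000110 | 1 | 0
  55 | 00010001100 | 0 | 0
  56 | 00100011000 | 0 | 0
  57 | 01000110000 | 0 | 0
  58 | 10001100000 | 1 | 1
  59 | 00011000001 | 0 | 0
  60 | 00110000010 | 0 | 1
  61 | 01100000101 | 0 | 0
  62 | 11000001010 | 1 | 0
  63 | 10000010100 | 1 | 1
  64 | 00000101001 | 0 | 0
  65 | 00001010010 | 0 | 1
  66 | 00010100101 | 0 | 0
  67 | 00101001010 | 0 | 1

11010001001101111101001001100010111100000100110101011110001000110000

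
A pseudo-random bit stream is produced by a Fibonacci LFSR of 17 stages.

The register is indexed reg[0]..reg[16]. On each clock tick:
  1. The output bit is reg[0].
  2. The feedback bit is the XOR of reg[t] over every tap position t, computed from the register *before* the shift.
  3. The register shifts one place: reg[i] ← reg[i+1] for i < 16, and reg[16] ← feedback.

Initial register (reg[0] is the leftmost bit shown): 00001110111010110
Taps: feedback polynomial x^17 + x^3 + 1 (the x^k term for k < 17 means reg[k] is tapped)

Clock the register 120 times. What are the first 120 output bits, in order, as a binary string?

step | reg (before) | out | fb
   0 | 00001110111010110 | 0 | 0
   1 | 00011101110101100 | 0 | 1
   2 | 00111011101011001 | 0 | 1
   3 | 01110111010110011 | 0 | 1
   4 | 11101110101100111 | 1 | 1
   5 | 11011101011001111 | 1 | 0
   6 | 10111010110011110 | 1 | 0
   7 | 01110101100111100 | 0 | 1
   8 | 11101011001111001 | 1 | 1
   9 | 11010110011110011 | 1 | 0
  10 | 10101100111100110 | 1 | 1
  11 | 01011001111001101 | 0 | 1
  12 | 10110011110011011 | 1 | 0
  13 | 01100111100110110 | 0 | 0
  14 | 11001111001101100 | 1 | 1
  15 | 10011110011011001 | 1 | 0
  16 | 00111100110110010 | 0 | 1
  17 | 01111001101100101 | 0 | 1
  18 | 11110011011001011 | 1 | 0
  19 | 11100110110010110 | 1 | 1
  20 | 11001101100101101 | 1 | 1
  21 | 10011011001011011 | 1 | 0
  22 | 00110110010110110 | 0 | 1
  23 | 01101100101101101 | 0 | 0
  24 | 11011001011011010 | 1 | 0
  25 | 10110010110110100 | 1 | 0
  26 | 01100101101101000 | 0 | 0
  27 | 11001011011010000 | 1 | 1
  28 | 10010110110100001 | 1 | 0
  29 | 00101101101000010 | 0 | 0
  30 | 01011011010000100 | 0 | 1
  31 | 10110110100001001 | 1 | 0
  32 | 01101101000010010 | 0 | 0
  33 | 11011010000100100 | 1 | 0
  34 | 10110100001001000 | 1 | 0
  35 | 01101000010010000 | 0 | 0
  36 | 11010000100100000 | 1 | 0
  37 | 10100001001000000 | 1 | 1
  38 | 01000010010000001 | 0 | 0
  39 | 10000100100000010 | 1 | 1
  40 | 00001001000000101 | 0 | 0
  41 | 00010010000001010 | 0 | 1
  42 | 00100100000010101 | 0 | 0
  43 | 01001000000101010 | 0 | 0
  44 | 10010000001010100 | 1 | 0
  45 | 00100000010101000 | 0 | 0
  46 | 01000000101010000 | 0 | 0
  47 | 10000001010100000 | 1 | 1
  48 | 00000010101000001 | 0 | 0
  49 | 00000101010000010 | 0 | 0
  50 | 00001010100000100 | 0 | 0
  51 | 00010101000001000 | 0 | 1
  52 | 00101010000010001 | 0 | 0
  53 | 01010100000100010 | 0 | 1
  54 | 10101000001000101 | 1 | 1
  55 | 01010000010001011 | 0 | 1
  56 | 10100000100010111 | 1 | 1
  57 | 01000001000101111 | 0 | 0
  58 | 10000010001011110 | 1 | 1
  59 | 00000100010111101 | 0 | 0
  60 | 00001000101111010 | 0 | 0
  61 | 00010001011110100 | 0 | 1
  62 | 00100010111101001 | 0 | 0
  63 | 01000101111010010 | 0 | 0
  64 | 10001011110100100 | 1 | 1
  65 | 00010111101001001 | 0 | 1
  66 | 00101111010010011 | 0 | 0
  67 | 01011110100100110 | 0 | 1
  68 | 10111101001001101 | 1 | 0
  69 | 01111010010011010 | 0 | 1
  70 | 11110100100110101 | 1 | 0
  71 | 11101001001101010 | 1 | 1
  72 | 11010010011010101 | 1 | 0
  73 | 10100100110101010 | 1 | 1
  74 | 01001001101010101 | 0 | 0
  75 | 10010011010101010 | 1 | 0
  76 | 00100110101010100 | 0 | 0
  77 | 01001101010101000 | 0 | 0
  78 | 10011010101010000 | 1 | 0
  79 | 00110101010100000 | 0 | 1
  80 | 01101010101000001 | 0 | 0
  81 | 11010101010000010 | 1 | 0
  82 | 10101010100000100 | 1 | 1
  83 | 01010101000001001 | 0 | 1
  84 | 10101010000010011 | 1 | 1
  85 | 01010100000100111 | 0 | 1
  86 | 10101000001001111 | 1 | 1
  87 | 01010000010011111 | 0 | 1
  88 | 10100000100111111 | 1 | 1
  89 | 01000001001111111 | 0 | 0
  90 | 10000010011111110 | 1 | 1
  91 | 00000100111111101 | 0 | 0
  92 | 00001001111111010 | 0 | 0
  93 | 00010011111110100 | 0 | 1
  94 | 00100111111101001 | 0 | 0
  95 | 01001111111010010 | 0 | 0
  96 | 10011111110100100 | 1 | 0
  97 | 00111111101001000 | 0 | 1
  98 | 01111111010010001 | 0 | 1
  99 | 11111110100100011 | 1 | 0
 100 | 11111101001000110 | 1 | 0
 101 | 11111010010001100 | 1 | 0
 102 | 11110100100011000 | 1 | 0
 103 | 11101001000110000 | 1 | 1
 104 | 11010010001100001 | 1 | 0
 105 | 10100100011000010 | 1 | 1
 106 | 01001000110000101 | 0 | 0
 107 | 10010001100001010 | 1 | 0
 108 | 00100011000010100 | 0 | 0
 109 | 01000110000101000 | 0 | 0
 110 | 10001100001010000 | 1 | 1
 111 | 00011000010100001 | 0 | 1
 112 | 00110000101000011 | 0 | 1
 113 | 01100001010000111 | 0 | 0
 114 | 11000010100001110 | 1 | 1
 115 | 10000101000011101 | 1 | 1
 116 | 00001010000111011 | 0 | 0
 117 | 00010100001110110 | 0 | 1
 118 | 00101000011101101 | 0 | 0
 119 | 01010000111011010 | 0 | 1

000011101110101100111100110110010110110100001001000000101010000010001011110100100110101010100000100111111101001000110000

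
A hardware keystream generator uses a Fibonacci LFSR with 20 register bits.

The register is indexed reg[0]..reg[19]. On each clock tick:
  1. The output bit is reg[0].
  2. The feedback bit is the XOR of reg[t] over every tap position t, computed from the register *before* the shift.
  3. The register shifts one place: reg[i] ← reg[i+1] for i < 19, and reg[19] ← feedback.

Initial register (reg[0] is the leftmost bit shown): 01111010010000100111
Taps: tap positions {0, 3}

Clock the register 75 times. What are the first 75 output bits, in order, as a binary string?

k : reg_k → out_k, fb_k
0: 01111010010000100111 → 0, fb=1
1: 11110100100001001111 → 1, fb=0
2: 11101001000010011110 → 1, fb=1
3: 11010010000100111101 → 1, fb=0
4: 10100100001001111010 → 1, fb=1
5: 01001000010011110101 → 0, fb=0
6: 10010000100111101010 → 1, fb=0
7: 00100001001111010100 → 0, fb=0
8: 01000010011110101000 → 0, fb=0
9: 10000100111101010000 → 1, fb=1
10: 00001001111010100001 → 0, fb=0
11: 00010011110101000010 → 0, fb=1
12: 00100111101010000101 → 0, fb=0
13: 01001111010100001010 → 0, fb=0
14: 10011110101000010100 → 1, fb=0
15: 00111101010000101000 → 0, fb=1
16: 01111010100001010001 → 0, fb=1
17: 11110101000010100011 → 1, fb=0
18: 11101010000101000110 → 1, fb=1
19: 11010100001010001101 → 1, fb=0
20: 10101000010100011010 → 1, fb=1
21: 01010000101000110101 → 0, fb=1
22: 10100001010001101011 → 1, fb=1
23: 01000010100011010111 → 0, fb=0
24: 10000101000110101110 → 1, fb=1
25: 00001010001101011101 → 0, fb=0
26: 00010100011010111010 → 0, fb=1
27: 00101000110101110101 → 0, fb=0
28: 01010001101011101010 → 0, fb=1
29: 10100011010111010101 → 1, fb=1
30: 01000110101110101011 → 0, fb=0
31: 10001101011101010110 → 1, fb=1
32: 00011010111010101101 → 0, fb=1
33: 00110101110101011011 → 0, fb=1
34: 01101011101010110111 → 0, fb=0
35: 11010111010101101110 → 1, fb=0
36: 10101110101011011100 → 1, fb=1
37: 01011101010110111001 → 0, fb=1
38: 10111010101101110011 → 1, fb=0
39: 01110101011011100110 → 0, fb=1
40: 11101010110111001101 → 1, fb=1
41: 11010101101110011011 → 1, fb=0
42: 10101011011100110110 → 1, fb=1
43: 01010110111001101101 → 0, fb=1
44: 10101101110011011011 → 1, fb=1
45: 01011011100110110111 → 0, fb=1
46: 10110111001101101111 → 1, fb=0
47: 01101110011011011110 → 0, fb=0
48: 11011100110110111100 → 1, fb=0
49: 10111001101101111000 → 1, fb=0
50: 01110011011011110000 → 0, fb=1
51: 11100110110111100001 → 1, fb=1
52: 11001101101111000011 → 1, fb=1
53: 10011011011110000111 → 1, fb=0
54: 00110110111100001110 → 0, fb=1
55: 01101101111000011101 → 0, fb=0
56: 11011011110000111010 → 1, fb=0
57: 10110111100001110100 → 1, fb=0
58: 01101111000011101000 → 0, fb=0
59: 11011110000111010000 → 1, fb=0
60: 10111100001110100000 → 1, fb=0
61: 01111000011101000000 → 0, fb=1
62: 11110000111010000001 → 1, fb=0
63: 11100001110100000010 → 1, fb=1
64: 11000011101000000101 → 1, fb=1
65: 10000111010000001011 → 1, fb=1
66: 00001110100000010111 → 0, fb=0
67: 00011101000000101110 → 0, fb=1
68: 00111010000001011101 → 0, fb=1
69: 01110100000010111011 → 0, fb=1
70: 11101000000101110111 → 1, fb=1
71: 11010000001011101111 → 1, fb=0
72: 10100000010111011110 → 1, fb=1
73: 01000000101110111101 → 0, fb=0
74: 10000001011101111010 → 1, fb=1

011110100100001001111010100001010001101011101010110111001101101111000011101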